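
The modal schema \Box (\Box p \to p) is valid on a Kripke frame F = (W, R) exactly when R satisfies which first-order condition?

Suppose □(□p→p) is valid. Take Rxy and set V(p)={w : Ryw}. Then at y, □p holds; since □(□p→p) at x, □p→p at y, so p at y, i.e. Ryy.

Shift-reflexivity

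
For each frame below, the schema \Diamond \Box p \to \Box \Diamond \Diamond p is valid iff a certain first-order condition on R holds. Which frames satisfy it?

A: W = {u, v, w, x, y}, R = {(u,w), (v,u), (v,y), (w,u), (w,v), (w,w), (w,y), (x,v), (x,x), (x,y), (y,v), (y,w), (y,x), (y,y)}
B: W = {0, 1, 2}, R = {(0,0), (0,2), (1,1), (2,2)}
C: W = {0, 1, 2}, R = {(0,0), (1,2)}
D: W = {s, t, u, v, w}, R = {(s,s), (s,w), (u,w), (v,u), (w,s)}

A, B

The schema corresponds to a generalized confluence (Geach) condition: \forall x \forall y \forall z ((xRy \wedge xRz) \to \exists w (yRw \wedge z R^2 w)).
A: satisfies the condition.
B: satisfies the condition.
C: fails — 1R2, 1R2 but no w with 2Rw and 2R²w.
D: fails — vRu, vRu but no w* with uRw* and uR²w*.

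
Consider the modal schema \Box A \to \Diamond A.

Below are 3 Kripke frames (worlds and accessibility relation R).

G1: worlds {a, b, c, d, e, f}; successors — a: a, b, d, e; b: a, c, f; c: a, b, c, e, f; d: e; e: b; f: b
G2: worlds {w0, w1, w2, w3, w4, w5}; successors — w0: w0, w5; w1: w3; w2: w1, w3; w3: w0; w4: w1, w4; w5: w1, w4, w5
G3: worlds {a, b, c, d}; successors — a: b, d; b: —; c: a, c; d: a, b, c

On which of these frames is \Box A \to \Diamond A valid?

G1, G2

Frame correspondent (Sahlqvist): \forall x \exists y Rxy — i.e. seriality.
G1: holds.
G2: holds.
G3: fails — world b has no successor.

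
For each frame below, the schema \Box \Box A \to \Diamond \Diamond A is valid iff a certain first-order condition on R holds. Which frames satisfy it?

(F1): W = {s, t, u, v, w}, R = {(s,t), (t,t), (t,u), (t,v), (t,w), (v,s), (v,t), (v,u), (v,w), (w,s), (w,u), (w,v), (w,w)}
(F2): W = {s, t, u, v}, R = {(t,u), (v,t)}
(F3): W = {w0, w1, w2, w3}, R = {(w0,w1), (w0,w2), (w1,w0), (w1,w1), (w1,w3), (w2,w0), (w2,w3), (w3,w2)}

The schema corresponds to a generalized confluence (Geach) condition: \forall x \exists w (x R^2 w \wedge x R^2 w).
(F1): fails — at u but no w* with uR²w* and uR²w*.
(F2): fails — at s but no w with sR²w and sR²w.
(F3): ✓.

(F3)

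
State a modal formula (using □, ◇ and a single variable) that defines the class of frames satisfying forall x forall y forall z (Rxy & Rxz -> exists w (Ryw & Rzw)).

◇□q → □◇q

This is convergence; the standard corresponding axiom is .2: ◇□q → □◇q.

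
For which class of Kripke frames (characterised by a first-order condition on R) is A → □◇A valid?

Symmetry

Suppose A→□◇A is valid. Take Rxy and set V(A)={x}. Then A at x, so □◇A at x, so ◇A at y, so some z with Ryz has A; z=x, i.e. Ryx.
Conversely, on a frame with symmetry the schema holds at every world under every valuation.
So the correspondent is symmetry.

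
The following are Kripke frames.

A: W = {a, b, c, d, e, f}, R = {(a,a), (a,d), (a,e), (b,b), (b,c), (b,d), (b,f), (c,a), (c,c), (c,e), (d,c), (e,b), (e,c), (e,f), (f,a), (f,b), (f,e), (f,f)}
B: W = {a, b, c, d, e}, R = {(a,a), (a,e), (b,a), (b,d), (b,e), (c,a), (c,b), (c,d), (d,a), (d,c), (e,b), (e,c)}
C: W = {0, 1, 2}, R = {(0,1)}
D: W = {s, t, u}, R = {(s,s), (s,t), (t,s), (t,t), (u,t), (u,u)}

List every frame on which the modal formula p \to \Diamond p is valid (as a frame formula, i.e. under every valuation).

D

This is the axiom for reflexivity; its first-order frame correspondent is \forall x Rxx.
A: fails — world d does not see itself.
B: fails — world b does not see itself.
C: fails — world 0 does not see itself.
D: satisfies the condition.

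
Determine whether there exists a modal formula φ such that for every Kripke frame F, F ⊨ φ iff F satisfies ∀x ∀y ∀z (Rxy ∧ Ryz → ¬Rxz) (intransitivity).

Any modally definable frame class is closed under surjective bounded morphisms.
The 7-cycle (worlds s,t,u,v,w,x,y with s→t→u→v→w→x→y→s) is intransitive. Mapping every world to a single reflexive point • is a surjective bounded morphism; the reflexive point is not intransitive (R••∧R•• but R••).
So the class is not modally definable.

Not definable by any modal formula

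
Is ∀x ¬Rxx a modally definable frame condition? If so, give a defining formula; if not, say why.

Modal frame validity is preserved under surjective bounded morphisms.
The 2-cycle (worlds 0,1 with 0→1→0) is irreflexive, and the map sending every world to a single reflexive point • is a surjective bounded morphism (forth: every edge maps to (•,•); back: every world has a successor). So any modal formula valid on the 2-cycle is also valid on the reflexive point, which is not irreflexive.
So no modal formula (or set of formulas) defines exactly the irreflexive frames.

No — not modally definable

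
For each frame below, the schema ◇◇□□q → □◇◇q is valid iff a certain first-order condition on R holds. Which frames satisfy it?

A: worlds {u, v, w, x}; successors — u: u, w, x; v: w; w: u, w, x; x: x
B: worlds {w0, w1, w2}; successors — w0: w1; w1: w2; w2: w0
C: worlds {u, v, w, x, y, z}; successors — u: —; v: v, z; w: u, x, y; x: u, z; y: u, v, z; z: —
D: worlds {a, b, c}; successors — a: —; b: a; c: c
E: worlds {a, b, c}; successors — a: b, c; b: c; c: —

The schema corresponds to a generalized confluence (Geach) condition: ∀x ∀y ∀z ((xR²y ∧ xRz) → ∃w (yR²w ∧ zR²w)).
A: satisfies the condition.
B: fails — w0R²w2, w0Rw1 but no w with w2R²w and w1R²w.
C: fails — vR²v, vRz but no t with vR²t and zR²t.
D: satisfies the condition.
E: fails — aR²c, aRb but no w with cR²w and bR²w.
Valid on: A, D.

A, D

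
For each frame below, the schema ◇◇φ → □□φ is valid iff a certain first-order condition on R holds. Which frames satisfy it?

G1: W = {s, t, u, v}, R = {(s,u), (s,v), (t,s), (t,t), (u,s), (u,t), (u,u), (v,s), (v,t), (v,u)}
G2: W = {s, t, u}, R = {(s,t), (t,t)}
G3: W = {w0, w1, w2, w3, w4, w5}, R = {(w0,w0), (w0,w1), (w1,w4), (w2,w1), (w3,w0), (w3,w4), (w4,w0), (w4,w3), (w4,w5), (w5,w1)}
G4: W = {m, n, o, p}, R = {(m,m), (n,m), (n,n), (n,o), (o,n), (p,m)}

G2

Frame correspondent (Sahlqvist): ∀x ∀y ∀z ((xR²y ∧ xR²z) → ∃w (y = w ∧ z = w)) — i.e. a generalized confluence (Geach) condition.
G1: fails — sR²s, sR²t but s ≠ t.
G2: satisfies the condition.
G3: fails — w0R²w0, w0R²w1 but w0 ≠ w1.
G4: fails — nR²m, nR²n but m ≠ n.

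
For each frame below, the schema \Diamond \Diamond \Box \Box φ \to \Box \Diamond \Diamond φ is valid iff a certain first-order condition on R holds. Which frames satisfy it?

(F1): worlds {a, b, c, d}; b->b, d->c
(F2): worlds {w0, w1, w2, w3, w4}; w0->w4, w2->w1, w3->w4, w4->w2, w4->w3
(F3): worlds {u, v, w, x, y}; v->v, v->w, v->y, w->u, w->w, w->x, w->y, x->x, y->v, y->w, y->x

(F1)

Frame correspondent (Sahlqvist): \forall x \forall y \forall z ((x R^2 y \wedge xRz) \to \exists w (y R^2 w \wedge z R^2 w)) — i.e. a generalized confluence (Geach) condition.
(F1): condition met.
(F2): fails — w0R²w2, w0Rw4 but no w with w2R²w and w4R²w.
(F3): fails — vR²u, vRv but no t with uR²t and vR²t.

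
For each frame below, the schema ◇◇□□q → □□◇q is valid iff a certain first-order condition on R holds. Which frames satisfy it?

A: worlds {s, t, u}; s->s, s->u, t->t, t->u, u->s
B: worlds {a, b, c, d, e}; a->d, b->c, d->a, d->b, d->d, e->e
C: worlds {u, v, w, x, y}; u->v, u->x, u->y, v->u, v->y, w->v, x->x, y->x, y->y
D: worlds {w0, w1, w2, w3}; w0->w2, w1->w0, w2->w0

The schema corresponds to a generalized confluence (Geach) condition: ∀x ∀y ∀z ((xR²y ∧ xR²z) → ∃w (yR²w ∧ zRw)).
A: holds.
B: fails — aR²a, aR²b but no w with aR²w and bRw.
C: fails — vR²x, vR²v but no t with xR²t and vRt.
D: fails — w0R²w0, w0R²w0 but no w with w0R²w and w0Rw.

A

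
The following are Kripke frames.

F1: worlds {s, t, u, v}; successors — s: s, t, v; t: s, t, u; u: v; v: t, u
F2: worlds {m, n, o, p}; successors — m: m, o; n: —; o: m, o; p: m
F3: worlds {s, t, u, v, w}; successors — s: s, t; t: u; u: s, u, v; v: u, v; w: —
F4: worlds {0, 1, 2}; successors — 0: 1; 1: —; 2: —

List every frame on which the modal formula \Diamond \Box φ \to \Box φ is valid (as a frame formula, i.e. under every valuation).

F2

Frame correspondent (Sahlqvist): \forall x \forall y \forall z ((xRy \wedge xRz) \to \exists w (yRw \wedge z = w)) — i.e. a generalized confluence (Geach) condition.
F1: fails — sRt, sRv but no w with tRw and v=w.
F2: condition met.
F3: fails — sRt, sRs but no w* with tRw* and s=w*.
F4: fails — 0R1, 0R1 but no w with 1Rw and 1=w.
Valid on: F2.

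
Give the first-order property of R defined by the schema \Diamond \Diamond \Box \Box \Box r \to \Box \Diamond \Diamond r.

\forall x \forall y \forall z ((x R^2 y \wedge xRz) \to \exists w (y R^3 w \wedge z R^2 w))

This is a Sahlqvist (Geach-type) schema ◇^2□^3r → □^1◇^2r.
Minimal-valuation argument: fix x; take any y with xR^2y and any z with xR^1z. Set V(r) to the set of worlds R-reachable from y in exactly 3 steps. Then □^3r holds at y, so the antecedent holds at x; validity forces ◇^2r at z, giving a w with zR^2w and yR^3w.
First-order correspondent: \forall x \forall y \forall z ((x R^2 y \wedge xRz) \to \exists w (y R^3 w \wedge z R^2 w)).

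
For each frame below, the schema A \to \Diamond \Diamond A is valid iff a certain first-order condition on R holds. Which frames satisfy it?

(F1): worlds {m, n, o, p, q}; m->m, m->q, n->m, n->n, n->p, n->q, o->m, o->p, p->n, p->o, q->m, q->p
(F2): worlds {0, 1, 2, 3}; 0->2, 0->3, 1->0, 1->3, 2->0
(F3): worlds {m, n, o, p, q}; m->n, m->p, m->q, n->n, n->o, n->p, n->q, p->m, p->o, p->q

(F1)

The schema corresponds to a generalized confluence (Geach) condition: \forall x \exists w (x = w \wedge x R^2 w).
(F1): holds.
(F2): fails — at 1 but no w with 1=w and 1R²w.
(F3): fails — at o but no w with o=w and oR²w.
Valid on: (F1).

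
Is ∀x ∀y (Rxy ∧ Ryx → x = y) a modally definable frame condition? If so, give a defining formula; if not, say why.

If a class were modally definable it would be closed under surjective bounded morphisms (Goldblatt–Thomason).
The 4-cycle (worlds a,b,c,d with a→b→c→d→a) is antisymmetric. Sending even-indexed worlds to • and odd-indexed worlds to ∘ is a surjective bounded morphism onto the two-world frame with •↔∘, which is not antisymmetric.
So no modal formula (or set of formulas) defines exactly the antisymmetric frames.

No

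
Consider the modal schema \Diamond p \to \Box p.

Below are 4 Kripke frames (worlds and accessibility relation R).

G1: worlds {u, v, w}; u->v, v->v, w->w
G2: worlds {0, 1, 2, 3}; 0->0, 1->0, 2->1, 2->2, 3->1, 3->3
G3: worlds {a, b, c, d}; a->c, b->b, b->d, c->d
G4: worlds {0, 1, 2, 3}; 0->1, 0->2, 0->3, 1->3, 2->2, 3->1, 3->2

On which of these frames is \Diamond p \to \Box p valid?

Frame correspondent (Sahlqvist): \forall x \forall y \forall z (Rxy \wedge Rxz \to y = z) — i.e. partial functionality.
G1: ✓.
G2: fails — 2 sees both 1 and 2.
G3: fails — b sees both b and d.
G4: fails — 0 sees both 1 and 2.
Valid on: G1.

G1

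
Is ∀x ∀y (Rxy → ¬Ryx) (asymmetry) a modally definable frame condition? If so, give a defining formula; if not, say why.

No

Any modally definable frame class is closed under surjective bounded morphisms.
The 5-cycle (worlds s,t,u,v,w with s→t→u→v→w→s) is asymmetric. Mapping every world to a single reflexive point • is a surjective bounded morphism, and the reflexive point is not asymmetric (R•• but asymmetry requires ¬R••).
So no modal formula (or set of formulas) defines exactly the asymmetric frames.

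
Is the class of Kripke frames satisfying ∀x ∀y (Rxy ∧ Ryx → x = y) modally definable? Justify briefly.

Not definable by any modal formula

Modal frame validity is preserved under surjective bounded morphisms.
The 8-cycle (worlds a,b,c,d,e,f,g,h with a→b→c→d→e→f→g→h→a) is antisymmetric. Sending even-indexed worlds to s and odd-indexed worlds to t is a surjective bounded morphism onto the two-world frame with s↔t, which is not antisymmetric.
Hence antisymmetry is not modally definable.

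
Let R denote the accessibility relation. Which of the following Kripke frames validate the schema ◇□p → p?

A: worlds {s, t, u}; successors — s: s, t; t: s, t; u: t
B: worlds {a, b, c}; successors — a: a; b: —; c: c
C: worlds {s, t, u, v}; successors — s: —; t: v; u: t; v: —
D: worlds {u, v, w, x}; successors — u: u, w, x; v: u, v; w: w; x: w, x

B

This is the axiom for symmetry; its first-order frame correspondent is ∀x ∀y (Rxy → Ryx).
A: fails — Rut but not Rtu.
B: satisfies the condition.
C: fails — Rtv but not Rvt.
D: fails — Rxw but not Rwx.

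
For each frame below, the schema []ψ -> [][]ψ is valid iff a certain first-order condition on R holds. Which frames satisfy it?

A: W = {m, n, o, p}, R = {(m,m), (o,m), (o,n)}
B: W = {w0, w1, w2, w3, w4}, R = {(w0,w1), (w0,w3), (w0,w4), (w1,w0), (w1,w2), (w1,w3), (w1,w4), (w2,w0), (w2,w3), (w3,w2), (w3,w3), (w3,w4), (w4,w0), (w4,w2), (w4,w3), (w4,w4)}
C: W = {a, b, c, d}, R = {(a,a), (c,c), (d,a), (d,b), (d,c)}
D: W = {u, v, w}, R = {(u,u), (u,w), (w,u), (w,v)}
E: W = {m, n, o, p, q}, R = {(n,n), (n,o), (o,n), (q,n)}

A, C

This is the axiom for transitivity; its first-order frame correspondent is forall x forall y forall z (Rxy & Ryz -> Rxz).
A: ✓.
B: fails — Rw1w0 and Rw0w1 but not Rw1w1.
C: ✓.
D: fails — Rwu and Ruw but not Rww.
E: fails — Ron and Rno but not Roo.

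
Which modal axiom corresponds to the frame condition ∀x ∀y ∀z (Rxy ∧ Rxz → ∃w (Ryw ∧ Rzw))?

A defining formula is ◇□p → □◇p (the .2 axiom).
Suppose ◇□p→□◇p is valid. Take Rxy, Rxz and set V(p)={w : Ryw}. Then □p at y so ◇□p at x, so □◇p at x, so ◇p at z, giving w with Rzw and Ryw.

◇□p → □◇p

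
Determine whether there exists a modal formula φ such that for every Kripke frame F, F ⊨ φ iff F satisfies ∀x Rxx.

Yes — defined by □r → r

Yes: it is reflexivity, defined by the T schema □r → r.
Suppose □r→r is valid. At any x set V(r)={w : Rxw}. Then □r holds at x, so r holds at x, i.e. Rxx.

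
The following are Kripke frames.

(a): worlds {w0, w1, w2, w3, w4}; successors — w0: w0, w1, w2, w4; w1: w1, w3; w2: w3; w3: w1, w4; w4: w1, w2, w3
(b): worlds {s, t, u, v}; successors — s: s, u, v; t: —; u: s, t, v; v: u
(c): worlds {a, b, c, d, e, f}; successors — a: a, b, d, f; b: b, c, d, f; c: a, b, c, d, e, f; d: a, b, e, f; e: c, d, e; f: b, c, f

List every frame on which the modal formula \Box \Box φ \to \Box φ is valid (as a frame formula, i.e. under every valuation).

The schema corresponds to density: \forall x \forall y (Rxy \to \exists z (Rxz \wedge Rzy)).
(a): fails — Rw4w2 but no z with Rw4z and Rzw2.
(b): fails — Rut but no z with Ruz and Rzt.
(c): condition met.

(c)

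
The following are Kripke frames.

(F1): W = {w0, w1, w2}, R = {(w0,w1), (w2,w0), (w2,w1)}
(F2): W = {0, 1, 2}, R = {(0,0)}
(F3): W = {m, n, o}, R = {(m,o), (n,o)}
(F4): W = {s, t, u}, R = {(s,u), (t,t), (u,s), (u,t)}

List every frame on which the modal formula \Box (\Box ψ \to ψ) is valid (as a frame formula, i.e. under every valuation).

(F2)

Frame correspondent (Sahlqvist): \forall x \forall y (Rxy \to Ryy) — i.e. shift-reflexivity.
(F1): fails — Rw0w1 but not Rw1w1.
(F2): ✓.
(F3): fails — Rno but not Roo.
(F4): fails — Rsu but not Ruu.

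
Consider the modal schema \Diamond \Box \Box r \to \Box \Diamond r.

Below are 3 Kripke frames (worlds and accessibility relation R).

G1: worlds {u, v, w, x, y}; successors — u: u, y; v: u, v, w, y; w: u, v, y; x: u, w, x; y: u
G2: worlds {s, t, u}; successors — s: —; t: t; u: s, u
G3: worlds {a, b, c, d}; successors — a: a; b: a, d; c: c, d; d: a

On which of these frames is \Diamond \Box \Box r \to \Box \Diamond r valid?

G1

The schema corresponds to a generalized confluence (Geach) condition: \forall x \forall y \forall z ((xRy \wedge xRz) \to \exists w (y R^2 w \wedge zRw)).
G1: condition met.
G2: fails — uRs, uRs but no w with sR²w and sRw.
G3: fails — cRd, cRc but no w with dR²w and cRw.
Valid on: G1.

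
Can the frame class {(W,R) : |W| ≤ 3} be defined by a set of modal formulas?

Modal frame validity is preserved under disjoint unions.
Any modal formula valid on each of 4 disjoint one-world frames is valid on their disjoint union (validity is preserved under disjoint unions). Each one-world frame has |W|=1≤3, but the union has |W|=4.
So no modal formula (or set of formulas) defines exactly the |W|≤3 frames.

Not definable by any modal formula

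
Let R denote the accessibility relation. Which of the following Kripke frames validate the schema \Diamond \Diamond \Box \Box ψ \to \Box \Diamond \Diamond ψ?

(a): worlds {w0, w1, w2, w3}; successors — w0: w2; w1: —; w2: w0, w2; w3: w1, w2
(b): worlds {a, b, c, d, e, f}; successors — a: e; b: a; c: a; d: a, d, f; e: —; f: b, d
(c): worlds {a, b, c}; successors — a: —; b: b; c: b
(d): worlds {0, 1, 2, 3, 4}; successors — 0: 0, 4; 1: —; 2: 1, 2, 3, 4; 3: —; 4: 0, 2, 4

This is the axiom for a generalized confluence (Geach) condition; its first-order frame correspondent is \forall x \forall y \forall z ((x R^2 y \wedge xRz) \to \exists w (y R^2 w \wedge z R^2 w)).
(a): fails — w3R²w0, w3Rw1 but no w with w0R²w and w1R²w.
(b): fails — bR²e, bRa but no w with eR²w and aR²w.
(c): satisfies the condition.
(d): fails — 2R²0, 2R1 but no w with 0R²w and 1R²w.
Valid on: (c).

(c)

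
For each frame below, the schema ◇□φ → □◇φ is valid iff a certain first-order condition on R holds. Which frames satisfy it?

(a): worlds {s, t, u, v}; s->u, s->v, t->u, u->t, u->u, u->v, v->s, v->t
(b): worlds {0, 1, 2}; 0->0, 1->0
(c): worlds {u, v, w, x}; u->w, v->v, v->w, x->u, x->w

(b)

The schema corresponds to convergence: ∀x ∀y ∀z (Rxy ∧ Rxz → ∃w (Ryw ∧ Rzw)).
(a): fails — Ruv and Rut but v and t have no common successor.
(b): condition met.
(c): fails — Ruw and Ruw but w and w have no common successor.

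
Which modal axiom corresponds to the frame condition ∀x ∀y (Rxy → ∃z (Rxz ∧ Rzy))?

The condition is density. The C4 schema □□q → □q defines it.
Suppose □□q→□q is valid. Take Rxy and set V(q)={w : xR²w}. Then □□q at x, so □q at x, so q at y, i.e. ∃z(Rxz∧Rzy).

□□q → □q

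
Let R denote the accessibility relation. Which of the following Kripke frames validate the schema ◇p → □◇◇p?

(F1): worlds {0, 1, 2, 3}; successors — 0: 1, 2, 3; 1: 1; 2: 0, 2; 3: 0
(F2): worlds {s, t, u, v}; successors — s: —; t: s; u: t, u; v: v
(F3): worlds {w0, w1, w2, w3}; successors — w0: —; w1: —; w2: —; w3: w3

This is the axiom for a generalized confluence (Geach) condition; its first-order frame correspondent is ∀x ∀y ∀z ((xRy ∧ xRz) → ∃w (y = w ∧ zR²w)).
(F1): fails — 0R2, 0R1 but no w with 2=w and 1R²w.
(F2): fails — tRs, tRs but no w with s=w and sR²w.
(F3): condition met.
Valid on: (F3).

(F3)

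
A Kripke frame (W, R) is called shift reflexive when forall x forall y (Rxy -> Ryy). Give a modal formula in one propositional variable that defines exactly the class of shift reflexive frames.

□(□r → r)

The condition is shift-reflexivity. The T□ schema □(□r → r) defines it.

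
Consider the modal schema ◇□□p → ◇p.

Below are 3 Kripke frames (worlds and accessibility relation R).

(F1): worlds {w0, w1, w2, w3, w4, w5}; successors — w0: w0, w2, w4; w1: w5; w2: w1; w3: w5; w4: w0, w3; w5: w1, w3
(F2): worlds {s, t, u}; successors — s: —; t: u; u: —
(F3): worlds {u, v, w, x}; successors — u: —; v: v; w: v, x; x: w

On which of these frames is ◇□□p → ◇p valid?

(F3)

The schema corresponds to a generalized confluence (Geach) condition: ∀x ∀y (xRy → ∃w (yR²w ∧ xRw)).
(F1): fails — w0Rw2 but no w with w2R²w and w0Rw.
(F2): fails — tRu but no w with uR²w and tRw.
(F3): ✓.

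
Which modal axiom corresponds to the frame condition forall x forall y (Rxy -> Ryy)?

A defining formula is □(□ψ → ψ) (the T□ axiom).
Suppose □(□ψ→ψ) is valid. Take Rxy and set V(ψ)={w : Ryw}. Then at y, □ψ holds; since □(□ψ→ψ) at x, □ψ→ψ at y, so ψ at y, i.e. Ryy.

□(□ψ → ψ)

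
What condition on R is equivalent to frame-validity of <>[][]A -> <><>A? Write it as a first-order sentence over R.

This is a Sahlqvist (Geach-type) schema ◇^1□^2A → □^0◇^2A.
Minimal-valuation argument: fix x; take any y with xR^1y and any z with xR^0z. Set V(A) to the set of worlds R-reachable from y in exactly 2 steps. Then □^2A holds at y, so the antecedent holds at x; validity forces ◇^2A at z, giving a w with zR^2w and yR^2w.
First-order correspondent: forall x forall y (xRy -> exists w (y R^2 w & x R^2 w)).

forall x forall y (xRy -> exists w (y R^2 w & x R^2 w))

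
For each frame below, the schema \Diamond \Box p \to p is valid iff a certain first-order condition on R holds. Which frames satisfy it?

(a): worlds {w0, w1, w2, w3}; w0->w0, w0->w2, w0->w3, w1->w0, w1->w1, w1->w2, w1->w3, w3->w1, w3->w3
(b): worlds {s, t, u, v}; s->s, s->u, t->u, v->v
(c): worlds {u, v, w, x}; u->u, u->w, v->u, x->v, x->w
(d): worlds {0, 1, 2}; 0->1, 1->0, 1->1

The schema corresponds to symmetry: \forall x \forall y (Rxy \to Ryx).
(a): fails — Rw1w0 but not Rw0w1.
(b): fails — Rsu but not Rus.
(c): fails — Rxw but not Rwx.
(d): ✓.
Valid on: (d).

(d)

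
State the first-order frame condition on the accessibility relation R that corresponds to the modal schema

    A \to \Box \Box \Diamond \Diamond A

This is a Sahlqvist (Geach-type) schema ◇^0□^0A → □^2◇^2A.
Minimal-valuation argument: fix x; take any y with xR^0y and any z with xR^2z. Set V(A) to the set of worlds R-reachable from y in exactly 0 steps. Then □^0A holds at y, so the antecedent holds at x; validity forces ◇^2A at z, giving a w with zR^2w and yR^0w.
First-order correspondent: \forall x \forall z (x R^2 z \to \exists w (x = w \wedge z R^2 w)).

\forall x \forall z (x R^2 z \to \exists w (x = w \wedge z R^2 w))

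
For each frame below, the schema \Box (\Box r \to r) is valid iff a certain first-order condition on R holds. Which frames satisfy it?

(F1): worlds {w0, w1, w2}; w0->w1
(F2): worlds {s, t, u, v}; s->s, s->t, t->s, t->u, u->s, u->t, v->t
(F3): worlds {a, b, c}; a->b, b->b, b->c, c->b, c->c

(F3)

This is the axiom for shift-reflexivity; its first-order frame correspondent is \forall x \forall y (Rxy \to Ryy).
(F1): fails — Rw0w1 but not Rw1w1.
(F2): fails — Rut but not Rtt.
(F3): holds.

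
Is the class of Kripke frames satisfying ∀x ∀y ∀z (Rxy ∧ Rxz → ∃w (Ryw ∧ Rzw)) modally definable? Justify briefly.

Yes, by ◇□p → □◇p

The condition is convergence. A defining modal formula is ◇□p → □◇p.
Suppose ◇□p→□◇p is valid. Take Rxy, Rxz and set V(p)={w : Ryw}. Then □p at y so ◇□p at x, so □◇p at x, so ◇p at z, giving w with Rzw and Ryw.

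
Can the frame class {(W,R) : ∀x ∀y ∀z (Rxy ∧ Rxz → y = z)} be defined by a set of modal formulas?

Yes: it is partial functionality, defined by the CD schema ◇p → □p.

Yes — defined by ◇p → □p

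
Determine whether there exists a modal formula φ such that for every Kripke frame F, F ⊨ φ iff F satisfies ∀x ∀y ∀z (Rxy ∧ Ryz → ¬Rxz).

If a class were modally definable it would be closed under surjective bounded morphisms (Goldblatt–Thomason).
The 5-cycle (worlds a,b,c,d,e with a→b→c→d→e→a) is intransitive. Mapping every world to a single reflexive point • is a surjective bounded morphism; the reflexive point is not intransitive (R••∧R•• but R••).
So the class is not modally definable.

Not definable by any modal formula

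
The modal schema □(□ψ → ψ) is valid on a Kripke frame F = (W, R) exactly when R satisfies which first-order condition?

This is the T□ axiom.
Its frame correspondent is shift-reflexivity — ∀x ∀y (Rxy → Ryy).

shift-reflexivity: ∀x ∀y (Rxy → Ryy)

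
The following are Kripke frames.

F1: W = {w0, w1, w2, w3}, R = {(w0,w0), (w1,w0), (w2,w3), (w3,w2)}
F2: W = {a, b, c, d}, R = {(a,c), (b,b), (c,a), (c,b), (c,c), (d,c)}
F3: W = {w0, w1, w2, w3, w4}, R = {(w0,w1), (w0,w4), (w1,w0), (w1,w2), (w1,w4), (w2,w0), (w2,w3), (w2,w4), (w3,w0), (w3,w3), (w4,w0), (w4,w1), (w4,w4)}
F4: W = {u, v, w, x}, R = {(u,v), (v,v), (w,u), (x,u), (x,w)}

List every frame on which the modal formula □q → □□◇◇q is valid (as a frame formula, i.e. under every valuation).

Frame correspondent (Sahlqvist): ∀x ∀z (xR²z → ∃w (xRw ∧ zR²w)) — i.e. a generalized confluence (Geach) condition.
F1: fails — w2R²w2 but no w with w2Rw and w2R²w.
F2: fails — aR²b but no w with aRw and bR²w.
F3: condition met.
F4: fails — wR²v but no t with wRt and vR²t.

F3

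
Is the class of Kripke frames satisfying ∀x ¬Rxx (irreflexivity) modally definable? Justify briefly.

No — not modally definable

If a class were modally definable it would be closed under surjective bounded morphisms (Goldblatt–Thomason).
The 2-cycle (worlds a,b with a→b→a) is irreflexive, and the map sending every world to a single reflexive point • is a surjective bounded morphism (forth: every edge maps to (•,•); back: every world has a successor). So any modal formula valid on the 2-cycle is also valid on the reflexive point, which is not irreflexive.
Hence irreflexivity is not modally definable.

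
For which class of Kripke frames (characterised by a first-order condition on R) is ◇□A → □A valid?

This schema is equivalent to the 5 axiom ◇A → □◇A.
It corresponds to the Euclidean property: ∀x ∀y ∀z (Rxy ∧ Rxz → Ryz).

the Euclidean property: ∀x ∀y ∀z (Rxy ∧ Rxz → Ryz)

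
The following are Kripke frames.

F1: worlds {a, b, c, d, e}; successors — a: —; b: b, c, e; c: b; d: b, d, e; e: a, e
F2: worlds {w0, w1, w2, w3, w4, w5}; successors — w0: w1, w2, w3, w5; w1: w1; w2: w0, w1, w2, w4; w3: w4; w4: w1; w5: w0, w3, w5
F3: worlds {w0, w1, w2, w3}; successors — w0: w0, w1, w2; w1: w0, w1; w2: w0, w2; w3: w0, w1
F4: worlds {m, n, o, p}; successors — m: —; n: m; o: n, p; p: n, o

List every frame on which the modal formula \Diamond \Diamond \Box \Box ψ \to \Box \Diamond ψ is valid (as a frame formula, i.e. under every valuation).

F3

Frame correspondent (Sahlqvist): \forall x \forall y \forall z ((x R^2 y \wedge xRz) \to \exists w (y R^2 w \wedge zRw)) — i.e. a generalized confluence (Geach) condition.
F1: fails — bR²a, bRb but no w with aR²w and bRw.
F2: fails — w0R²w1, w0Rw3 but no w with w1R²w and w3Rw.
F3: holds.
F4: fails — oR²m, oRn but no w with mR²w and nRw.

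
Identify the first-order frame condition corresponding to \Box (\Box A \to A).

shift-reflexivity: \forall x \forall y (Rxy \to Ryy)

This is the T□ axiom.
Its frame correspondent is shift-reflexivity — \forall x \forall y (Rxy \to Ryy).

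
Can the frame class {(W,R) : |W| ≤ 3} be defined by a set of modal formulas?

No

If a class were modally definable it would be closed under disjoint unions (Goldblatt–Thomason).
Any modal formula valid on each of 4 disjoint one-world frames is valid on their disjoint union (validity is preserved under disjoint unions). Each one-world frame has |W|=1≤3, but the union has |W|=4.
So the class is not modally definable.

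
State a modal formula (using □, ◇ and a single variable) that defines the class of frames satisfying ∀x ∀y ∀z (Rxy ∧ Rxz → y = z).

A defining formula is ◇r → □r (the CD axiom).

◇r → □r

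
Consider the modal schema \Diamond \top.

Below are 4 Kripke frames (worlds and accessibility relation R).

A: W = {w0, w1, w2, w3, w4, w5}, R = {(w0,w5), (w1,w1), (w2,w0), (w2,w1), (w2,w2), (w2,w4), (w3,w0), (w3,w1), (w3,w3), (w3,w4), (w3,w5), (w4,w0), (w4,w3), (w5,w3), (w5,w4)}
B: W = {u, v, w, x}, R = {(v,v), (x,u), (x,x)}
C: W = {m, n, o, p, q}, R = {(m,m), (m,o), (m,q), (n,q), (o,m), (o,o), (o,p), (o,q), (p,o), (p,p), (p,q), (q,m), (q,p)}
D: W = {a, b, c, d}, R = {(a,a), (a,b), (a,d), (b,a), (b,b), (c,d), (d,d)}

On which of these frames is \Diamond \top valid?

A, C, D

Frame correspondent (Sahlqvist): \forall x \exists y Rxy — i.e. seriality.
A: ✓.
B: fails — world u has no successor.
C: ✓.
D: ✓.
Valid on: A, C, D.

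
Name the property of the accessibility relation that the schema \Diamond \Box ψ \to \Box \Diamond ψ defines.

Suppose ◇□ψ→□◇ψ is valid. Take Rxy, Rxz and set V(ψ)={w : Ryw}. Then □ψ at y so ◇□ψ at x, so □◇ψ at x, so ◇ψ at z, giving w with Rzw and Ryw.

convergence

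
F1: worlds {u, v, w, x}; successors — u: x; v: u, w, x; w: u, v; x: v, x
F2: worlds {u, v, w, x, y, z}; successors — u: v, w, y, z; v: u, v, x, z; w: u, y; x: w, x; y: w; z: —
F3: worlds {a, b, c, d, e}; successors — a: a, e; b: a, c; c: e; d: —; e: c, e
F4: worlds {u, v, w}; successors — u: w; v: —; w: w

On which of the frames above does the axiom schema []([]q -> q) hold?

F4

This is the axiom for shift-reflexivity; its first-order frame correspondent is forall x forall y (Rxy -> Ryy).
F1: fails — Rwu but not Ruu.
F2: fails — Ruz but not Rzz.
F3: fails — Rbc but not Rcc.
F4: holds.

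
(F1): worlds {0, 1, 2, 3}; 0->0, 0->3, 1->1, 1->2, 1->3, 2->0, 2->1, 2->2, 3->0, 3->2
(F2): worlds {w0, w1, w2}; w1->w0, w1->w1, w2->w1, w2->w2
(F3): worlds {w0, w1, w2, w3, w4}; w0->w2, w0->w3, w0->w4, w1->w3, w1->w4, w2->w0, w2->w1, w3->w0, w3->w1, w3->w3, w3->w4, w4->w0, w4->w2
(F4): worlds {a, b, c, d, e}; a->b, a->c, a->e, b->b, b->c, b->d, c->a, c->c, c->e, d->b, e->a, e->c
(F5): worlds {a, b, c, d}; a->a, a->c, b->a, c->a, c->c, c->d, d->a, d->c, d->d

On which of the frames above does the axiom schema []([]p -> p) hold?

(F5)

The schema corresponds to shift-reflexivity: forall x forall y (Rxy -> Ryy).
(F1): fails — R03 but not R33.
(F2): fails — Rw1w0 but not Rw0w0.
(F3): fails — Rw0w4 but not Rw4w4.
(F4): fails — Rea but not Raa.
(F5): satisfies the condition.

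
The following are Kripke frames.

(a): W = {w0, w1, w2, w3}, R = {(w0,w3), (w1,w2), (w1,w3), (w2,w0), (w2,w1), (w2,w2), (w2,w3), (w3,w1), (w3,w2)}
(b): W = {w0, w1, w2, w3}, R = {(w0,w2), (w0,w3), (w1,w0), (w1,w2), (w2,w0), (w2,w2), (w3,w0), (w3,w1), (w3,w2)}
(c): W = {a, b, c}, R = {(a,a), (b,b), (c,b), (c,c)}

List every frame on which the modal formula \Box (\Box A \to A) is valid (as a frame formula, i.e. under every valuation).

(c)

Frame correspondent (Sahlqvist): \forall x \forall y (Rxy \to Ryy) — i.e. shift-reflexivity.
(a): fails — Rw3w1 but not Rw1w1.
(b): fails — Rw1w0 but not Rw0w0.
(c): ✓.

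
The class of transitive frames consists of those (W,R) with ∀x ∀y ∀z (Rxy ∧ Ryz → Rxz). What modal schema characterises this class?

□s → □□s

This is transitivity; the standard corresponding axiom is 4: □s → □□s.
Suppose □s→□□s is valid. Take Rxy, Ryz and set V(s)={w : Rxw}. Then □s at x, so □□s at x, so □s at y, so s at z, i.e. Rxz.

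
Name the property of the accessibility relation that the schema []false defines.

Emptiness of R

This schema is the Ver axiom.
Its frame correspondent is emptiness of R — forall x forall y ~Rxy.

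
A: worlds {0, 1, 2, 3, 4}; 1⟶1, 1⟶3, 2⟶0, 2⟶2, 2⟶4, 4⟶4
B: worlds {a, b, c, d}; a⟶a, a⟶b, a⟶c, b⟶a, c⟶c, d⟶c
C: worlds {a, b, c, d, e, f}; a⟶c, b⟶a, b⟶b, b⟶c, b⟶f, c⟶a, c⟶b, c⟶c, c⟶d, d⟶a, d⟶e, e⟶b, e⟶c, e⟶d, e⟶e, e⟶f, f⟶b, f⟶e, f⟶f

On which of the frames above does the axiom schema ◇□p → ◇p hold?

Frame correspondent (Sahlqvist): ∀x ∀y (xRy → ∃w (yRw ∧ xRw)) — i.e. a generalized confluence (Geach) condition.
A: fails — 1R3 but no w with 3Rw and 1Rw.
B: holds.
C: fails — dRa but no w with aRw and dRw.

B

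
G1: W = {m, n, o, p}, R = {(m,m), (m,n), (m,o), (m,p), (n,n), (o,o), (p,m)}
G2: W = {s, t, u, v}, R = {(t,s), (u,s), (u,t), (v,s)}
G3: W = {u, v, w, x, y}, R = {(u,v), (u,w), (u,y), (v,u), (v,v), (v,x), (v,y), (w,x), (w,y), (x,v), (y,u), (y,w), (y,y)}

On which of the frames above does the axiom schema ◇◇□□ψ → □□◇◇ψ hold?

G3

Frame correspondent (Sahlqvist): ∀x ∀y ∀z ((xR²y ∧ xR²z) → ∃w (yR²w ∧ zR²w)) — i.e. a generalized confluence (Geach) condition.
G1: fails — mR²n, mR²o but no w with nR²w and oR²w.
G2: fails — uR²s, uR²s but no w with sR²w and sR²w.
G3: ✓.
Valid on: G3.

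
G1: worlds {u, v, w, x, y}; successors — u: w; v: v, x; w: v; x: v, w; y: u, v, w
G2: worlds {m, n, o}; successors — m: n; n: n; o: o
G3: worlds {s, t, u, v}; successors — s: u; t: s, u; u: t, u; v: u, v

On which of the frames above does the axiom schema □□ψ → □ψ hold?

G2

Frame correspondent (Sahlqvist): ∀x ∀y (Rxy → ∃z (Rxz ∧ Rzy)) — i.e. density.
G1: fails — Rxw but no z with Rxz and Rzw.
G2: ✓.
G3: fails — Rts but no z with Rtz and Rzs.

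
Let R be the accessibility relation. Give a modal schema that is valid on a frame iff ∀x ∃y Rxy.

The condition is seriality. The D schema □ψ → ◇ψ defines it.
Suppose □ψ→◇ψ is valid. At any x set V(ψ)=W. Then □ψ at x, so ◇ψ at x, so x has a successor.

□ψ → ◇ψ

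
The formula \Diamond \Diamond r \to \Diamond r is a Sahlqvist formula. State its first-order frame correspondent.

Transitivity

Replacing r by ¬r and contraposing gives the equivalent schema □r → □□r.
Suppose □r→□□r is valid. Take Rxy, Ryz and set V(r)={w : Rxw}. Then □r at x, so □□r at x, so □r at y, so r at z, i.e. Rxz.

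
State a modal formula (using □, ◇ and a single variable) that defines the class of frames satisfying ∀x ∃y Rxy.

A defining formula is □s → ◇s (the D axiom).
Suppose □s→◇s is valid. At any x set V(s)=W. Then □s at x, so ◇s at x, so x has a successor.

□s → ◇s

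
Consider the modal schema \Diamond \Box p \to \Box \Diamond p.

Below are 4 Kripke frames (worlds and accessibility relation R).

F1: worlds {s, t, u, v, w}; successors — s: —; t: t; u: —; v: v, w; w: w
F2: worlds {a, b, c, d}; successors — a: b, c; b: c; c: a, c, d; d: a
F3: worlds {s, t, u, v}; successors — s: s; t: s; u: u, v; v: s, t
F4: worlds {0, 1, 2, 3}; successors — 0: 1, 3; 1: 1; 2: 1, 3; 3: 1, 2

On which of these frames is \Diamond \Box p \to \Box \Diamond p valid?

F1, F4

This is the axiom for convergence; its first-order frame correspondent is \forall x \forall y \forall z (Rxy \wedge Rxz \to \exists w (Ryw \wedge Rzw)).
F1: holds.
F2: fails — Rcd and Rca but d and a have no common successor.
F3: fails — Ruv and Ruu but v and u have no common successor.
F4: holds.
Valid on: F1, F4.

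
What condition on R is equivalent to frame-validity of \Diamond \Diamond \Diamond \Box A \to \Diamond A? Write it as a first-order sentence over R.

This is a Sahlqvist (Geach-type) schema ◇^3□^1A → □^0◇^1A.
Minimal-valuation argument: fix x; take any y with xR^3y and any z with xR^0z. Set V(A) to the set of worlds R-reachable from y in exactly 1 step. Then □^1A holds at y, so the antecedent holds at x; validity forces ◇^1A at z, giving a w with zR^1w and yR^1w.
First-order correspondent: \forall x \forall y (x R^3 y \to \exists w (yRw \wedge xRw)).

\forall x \forall y (x R^3 y \to \exists w (yRw \wedge xRw))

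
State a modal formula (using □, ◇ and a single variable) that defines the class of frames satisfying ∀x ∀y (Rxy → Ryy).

□(□ψ → ψ)

A defining formula is □(□ψ → ψ) (the T□ axiom).
Suppose □(□ψ→ψ) is valid. Take Rxy and set V(ψ)={w : Ryw}. Then at y, □ψ holds; since □(□ψ→ψ) at x, □ψ→ψ at y, so ψ at y, i.e. Ryy.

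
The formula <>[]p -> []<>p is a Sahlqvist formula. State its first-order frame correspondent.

Suppose ◇□p→□◇p is valid. Take Rxy, Rxz and set V(p)={w : Ryw}. Then □p at y so ◇□p at x, so □◇p at x, so ◇p at z, giving w with Rzw and Ryw.

convergence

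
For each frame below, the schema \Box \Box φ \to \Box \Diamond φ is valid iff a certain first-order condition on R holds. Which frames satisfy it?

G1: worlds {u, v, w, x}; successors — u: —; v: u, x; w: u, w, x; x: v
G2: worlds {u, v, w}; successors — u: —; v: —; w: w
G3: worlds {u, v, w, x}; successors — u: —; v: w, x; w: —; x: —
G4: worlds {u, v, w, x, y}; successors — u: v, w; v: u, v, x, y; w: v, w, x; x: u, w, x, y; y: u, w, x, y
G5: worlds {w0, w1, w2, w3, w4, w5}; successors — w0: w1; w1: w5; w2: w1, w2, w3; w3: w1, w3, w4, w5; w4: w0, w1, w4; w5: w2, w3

G2, G4, G5

This is the axiom for a generalized confluence (Geach) condition; its first-order frame correspondent is \forall x \forall z (xRz \to \exists w (x R^2 w \wedge zRw)).
G1: fails — vRu but no t with vR²t and uRt.
G2: satisfies the condition.
G3: fails — vRw but no t with vR²t and wRt.
G4: satisfies the condition.
G5: satisfies the condition.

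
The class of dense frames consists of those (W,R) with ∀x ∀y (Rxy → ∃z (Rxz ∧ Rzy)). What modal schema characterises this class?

□□p → □p

A defining formula is □□p → □p (the C4 axiom).
Suppose □□p→□p is valid. Take Rxy and set V(p)={w : xR²w}. Then □□p at x, so □p at x, so p at y, i.e. ∃z(Rxz∧Rzy).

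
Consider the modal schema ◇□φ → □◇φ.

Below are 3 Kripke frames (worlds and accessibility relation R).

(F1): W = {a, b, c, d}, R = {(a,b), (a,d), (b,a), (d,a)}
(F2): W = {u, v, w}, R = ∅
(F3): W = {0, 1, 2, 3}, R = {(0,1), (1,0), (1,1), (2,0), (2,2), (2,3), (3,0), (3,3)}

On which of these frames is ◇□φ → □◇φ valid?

(F1), (F2)

Frame correspondent (Sahlqvist): ∀x ∀y ∀z (Rxy ∧ Rxz → ∃w (Ryw ∧ Rzw)) — i.e. convergence.
(F1): condition met.
(F2): condition met.
(F3): fails — R23 and R20 but 3 and 0 have no common successor.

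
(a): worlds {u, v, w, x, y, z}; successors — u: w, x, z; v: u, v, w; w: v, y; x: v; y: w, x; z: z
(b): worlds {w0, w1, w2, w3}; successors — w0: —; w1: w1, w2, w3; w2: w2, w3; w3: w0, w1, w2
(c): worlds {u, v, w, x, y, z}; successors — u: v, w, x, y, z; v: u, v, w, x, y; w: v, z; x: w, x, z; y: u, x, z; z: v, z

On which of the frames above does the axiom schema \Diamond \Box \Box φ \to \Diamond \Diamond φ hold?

Frame correspondent (Sahlqvist): \forall x \forall y (xRy \to \exists w (y R^2 w \wedge x R^2 w)) — i.e. a generalized confluence (Geach) condition.
(a): condition met.
(b): fails — w3Rw0 but no w with w0R²w and w3R²w.
(c): condition met.

(a), (c)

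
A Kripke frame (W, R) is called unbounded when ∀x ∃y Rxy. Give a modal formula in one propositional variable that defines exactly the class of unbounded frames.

□q → ◇q

A defining formula is □q → ◇q (the D axiom).
Suppose □q→◇q is valid. At any x set V(q)=W. Then □q at x, so ◇q at x, so x has a successor.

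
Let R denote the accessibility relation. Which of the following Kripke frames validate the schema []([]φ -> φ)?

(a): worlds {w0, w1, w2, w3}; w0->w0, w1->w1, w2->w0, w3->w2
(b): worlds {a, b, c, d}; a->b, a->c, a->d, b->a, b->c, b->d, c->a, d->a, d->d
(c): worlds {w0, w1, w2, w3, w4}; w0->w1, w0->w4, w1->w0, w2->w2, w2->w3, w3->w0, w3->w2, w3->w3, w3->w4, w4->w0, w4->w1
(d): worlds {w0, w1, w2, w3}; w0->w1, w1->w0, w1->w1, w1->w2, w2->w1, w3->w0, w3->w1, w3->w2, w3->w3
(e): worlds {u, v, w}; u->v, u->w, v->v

This is the axiom for shift-reflexivity; its first-order frame correspondent is forall x forall y (Rxy -> Ryy).
(a): fails — Rw3w2 but not Rw2w2.
(b): fails — Rbc but not Rcc.
(c): fails — Rw1w0 but not Rw0w0.
(d): fails — Rw1w2 but not Rw2w2.
(e): fails — Ruw but not Rww.
Valid on no frame.

none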